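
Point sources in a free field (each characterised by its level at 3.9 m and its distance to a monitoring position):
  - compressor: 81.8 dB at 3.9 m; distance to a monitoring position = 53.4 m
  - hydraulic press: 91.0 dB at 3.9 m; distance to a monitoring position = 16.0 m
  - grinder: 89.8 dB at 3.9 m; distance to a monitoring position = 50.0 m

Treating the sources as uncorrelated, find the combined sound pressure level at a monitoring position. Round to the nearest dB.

Apply inverse-square spreading to bring every level to the receiver, then sum 10^(L/10).
compressor: 81.8 − 20·log₁₀(53.4/3.9) = 81.8 − 22.73 = 59.07 dB.
hydraulic press: 91.0 − 20·log₁₀(16.0/3.9) = 91.0 − 12.26 = 78.74 dB.
grinder: 89.8 − 20·log₁₀(50.0/3.9) = 89.8 − 22.16 = 67.64 dB.
Σ 10^(L/10) = 8.142e+07 → L_total = 10·log₁₀(8.142e+07) = 79.11 dB.

79 dB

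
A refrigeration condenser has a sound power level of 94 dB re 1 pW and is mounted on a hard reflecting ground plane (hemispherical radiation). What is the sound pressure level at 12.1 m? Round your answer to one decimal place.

Free-field hemispherical radiation: L_p = L_w − 10·log₁₀(2π·r²), r = 12.1 m.
2π·r² = 919.9 m², 10·log₁₀ of that is 29.638 dB.
L_p = 94 − 29.638 = 64.36 dB.

64.4 dB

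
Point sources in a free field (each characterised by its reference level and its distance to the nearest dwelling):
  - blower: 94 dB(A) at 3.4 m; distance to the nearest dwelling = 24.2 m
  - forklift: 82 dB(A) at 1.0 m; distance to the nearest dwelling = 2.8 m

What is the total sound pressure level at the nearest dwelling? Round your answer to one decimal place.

78.4 dB(A)

Propagate each source to the receiver with L = L_ref − 20·log₁₀(r/r_ref), then add intensities.
blower: 94 − 20·log₁₀(24.2/3.4) = 94 − 17.05 = 76.95 dB(A).
forklift: 82 − 20·log₁₀(2.8/1.0) = 82 − 8.94 = 73.06 dB(A).
Σ 10^(L/10) = 6.980e+07 → L_total = 10·log₁₀(6.980e+07) = 78.44 dB(A).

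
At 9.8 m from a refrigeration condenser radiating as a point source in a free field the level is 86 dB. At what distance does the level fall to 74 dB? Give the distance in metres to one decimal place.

39.0 m

For a point source L₁ − L₂ = 20·log₁₀(r₂/r₁), so r₂ = r₁·10^((L₁−L₂)/20).
r₂ = 9.8·10^((86−74)/20) = 9.8·10^(12.0/20) = 39.01 m.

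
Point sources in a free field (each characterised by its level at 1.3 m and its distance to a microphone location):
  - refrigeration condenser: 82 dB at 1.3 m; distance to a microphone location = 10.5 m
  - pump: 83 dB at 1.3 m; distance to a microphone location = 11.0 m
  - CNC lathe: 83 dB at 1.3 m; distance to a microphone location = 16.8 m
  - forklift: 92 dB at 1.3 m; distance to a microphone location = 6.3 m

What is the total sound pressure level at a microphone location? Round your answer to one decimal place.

78.7 dB

Apply inverse-square spreading to bring every level to the receiver, then sum 10^(L/10).
refrigeration condenser: 82 − 20·log₁₀(10.5/1.3) = 82 − 18.14 = 63.86 dB.
pump: 83 − 20·log₁₀(11.0/1.3) = 83 − 18.55 = 64.45 dB.
CNC lathe: 83 − 20·log₁₀(16.8/1.3) = 83 − 22.23 = 60.77 dB.
forklift: 92 − 20·log₁₀(6.3/1.3) = 92 − 13.71 = 78.29 dB.
Σ 10^(L/10) = 7.390e+07 → L_total = 10·log₁₀(7.390e+07) = 78.69 dB.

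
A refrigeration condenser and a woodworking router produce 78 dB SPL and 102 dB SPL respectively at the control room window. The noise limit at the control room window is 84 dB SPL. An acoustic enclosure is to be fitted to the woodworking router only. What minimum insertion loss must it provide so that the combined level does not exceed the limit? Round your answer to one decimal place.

19.3 dB

The untreated sources together contribute 10^(78/10) = 6.310e+07, i.e. 78.00 dB SPL.
To meet 84 dB SPL overall, the treated woodworking router may contribute at most 10^(84/10) − 6.310e+07 = 1.881e+08, i.e. 82.74 dB SPL.
So the woodworking router must be reduced from 102 to 82.74 dB SPL: IL = 19.26 dB.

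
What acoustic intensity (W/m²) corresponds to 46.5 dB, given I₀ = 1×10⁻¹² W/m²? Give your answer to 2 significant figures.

L = 10·log₁₀(I/I₀) ⇒ I = I₀·10^(L/10) = 10⁻¹² × 10^4.65.

4.5e-08 W/m²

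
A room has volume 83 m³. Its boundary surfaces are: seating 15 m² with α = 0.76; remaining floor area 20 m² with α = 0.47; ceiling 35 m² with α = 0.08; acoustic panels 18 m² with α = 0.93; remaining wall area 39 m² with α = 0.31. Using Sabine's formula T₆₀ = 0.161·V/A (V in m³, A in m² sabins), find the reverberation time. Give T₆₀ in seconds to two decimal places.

Total absorption A = 15·0.76 + 20·0.47 + 35·0.08 + 18·0.93 + 39·0.31 = 52.43 m² sabins.
T₆₀ = 0.161 × 83 / 52.43 = 0.255 s.

0.25 s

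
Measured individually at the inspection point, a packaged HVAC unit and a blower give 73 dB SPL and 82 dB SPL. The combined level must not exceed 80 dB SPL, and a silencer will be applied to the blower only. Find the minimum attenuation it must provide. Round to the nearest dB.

3 dB

Fixed contribution from the other source: Σ 10^(L/10) = 10^(73/10) = 1.995e+07 (73.00 dB SPL).
To meet 80 dB SPL overall, the treated blower may contribute at most 10^(80/10) − 1.995e+07 = 8.005e+07, i.e. 79.03 dB SPL.
So the blower must be reduced from 82 to 79.03 dB SPL: IL = 2.97 dB.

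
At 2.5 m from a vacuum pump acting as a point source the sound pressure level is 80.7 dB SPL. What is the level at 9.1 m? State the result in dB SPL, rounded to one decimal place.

Point-source attenuation: ΔL = 20·log₁₀(r₂/r₁) = 20·log₁₀(9.1/2.5) = 11.222 dB.
L₂ = 80.7 − 20·log₁₀(9.1/2.5) = 80.7 − 11.222 = 69.48 dB SPL.

69.5 dB SPL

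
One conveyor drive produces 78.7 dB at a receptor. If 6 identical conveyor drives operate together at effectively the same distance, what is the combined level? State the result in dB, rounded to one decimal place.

86.5 dB

N identical incoherent sources raise the level by 10·log₁₀ N.
L_total = 78.7 + 10·log₁₀(6) = 78.7 + 7.782 = 86.48 dB.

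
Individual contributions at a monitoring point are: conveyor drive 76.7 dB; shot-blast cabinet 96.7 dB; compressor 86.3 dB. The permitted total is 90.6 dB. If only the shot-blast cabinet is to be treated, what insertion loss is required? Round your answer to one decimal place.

The untreated sources together contribute 10^(76.7/10) + 10^(86.3/10) = 4.734e+08, i.e. 86.75 dB.
To meet 90.6 dB overall, the treated shot-blast cabinet may contribute at most 10^(90.6/10) − 4.734e+08 = 6.748e+08, i.e. 88.29 dB.
So the shot-blast cabinet must be reduced from 96.7 to 88.29 dB: IL = 8.41 dB.

8.4 dB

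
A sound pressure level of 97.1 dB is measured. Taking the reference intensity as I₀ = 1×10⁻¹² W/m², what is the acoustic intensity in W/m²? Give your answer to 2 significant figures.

I/I₀ = 10^(97.1/10) = 5.129e+09, so I = 5.129e+09 × 10⁻¹² W/m².

0.0051 W/m²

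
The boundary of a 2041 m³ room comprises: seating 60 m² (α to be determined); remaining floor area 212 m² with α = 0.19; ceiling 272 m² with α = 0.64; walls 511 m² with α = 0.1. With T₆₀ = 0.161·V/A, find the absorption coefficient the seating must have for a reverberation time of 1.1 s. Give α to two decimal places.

0.55

From T₆₀ = 0.161·V/A, the target T₆₀ = 1.1 s needs A = 0.161·2041/1.1 = 298.73 m².
Absorption from the other surfaces = 212·0.19 + 272·0.64 + 511·0.1 = 265.46 m², so the seating must supply 33.27 m² over 60 m².
α = 33.27/60 = 0.554.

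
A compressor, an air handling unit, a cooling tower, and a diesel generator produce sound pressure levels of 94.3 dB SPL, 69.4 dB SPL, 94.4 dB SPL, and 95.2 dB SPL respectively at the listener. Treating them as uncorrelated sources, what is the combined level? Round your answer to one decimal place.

Incoherent sources combine by intensity addition: L_total = 10·log₁₀(Σ 10^(L_i/10)).
Σ 10^(L/10) = 10^(94.3/10) + 10^(69.4/10) + 10^(94.4/10) + 10^(95.2/10) = 8.766e+09.
L_total = 10·log₁₀(8.766e+09) = 99.43 dB SPL.

99.4 dB SPL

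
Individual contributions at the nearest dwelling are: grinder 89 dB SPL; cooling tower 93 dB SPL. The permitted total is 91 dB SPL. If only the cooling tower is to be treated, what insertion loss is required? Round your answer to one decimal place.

6.3 dB

Fixed contribution from the other source: Σ 10^(L/10) = 10^(89/10) = 7.943e+08 (89.00 dB SPL).
To meet 91 dB SPL overall, the treated cooling tower may contribute at most 10^(91/10) − 7.943e+08 = 4.646e+08, i.e. 86.67 dB SPL.
Required insertion loss = 93 − 86.67 = 6.33 dB.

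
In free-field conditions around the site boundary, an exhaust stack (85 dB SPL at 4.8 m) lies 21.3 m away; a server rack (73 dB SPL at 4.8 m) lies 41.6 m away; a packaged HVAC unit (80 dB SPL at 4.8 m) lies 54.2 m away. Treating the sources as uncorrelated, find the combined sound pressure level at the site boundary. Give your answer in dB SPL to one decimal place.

First find each source's level at the receiver (point-source: −20·log₁₀(r/r_ref)), then combine on an intensity basis.
exhaust stack: 85 − 20·log₁₀(21.3/4.8) = 85 − 12.94 = 72.06 dB SPL.
server rack: 73 − 20·log₁₀(41.6/4.8) = 73 − 18.76 = 54.24 dB SPL.
packaged HVAC unit: 80 − 20·log₁₀(54.2/4.8) = 80 − 21.06 = 58.94 dB SPL.
Σ 10^(L/10) = 1.711e+07 → L_total = 10·log₁₀(1.711e+07) = 72.33 dB SPL.

72.3 dB SPL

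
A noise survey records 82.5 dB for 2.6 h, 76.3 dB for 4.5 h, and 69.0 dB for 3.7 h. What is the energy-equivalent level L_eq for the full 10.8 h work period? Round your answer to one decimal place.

78.0 dB

The energy average is taken in the linear domain: L_eq = 10·log₁₀[(Σ tᵢ·10^(Lᵢ/10))/T], T = 10.8 h.
Σ tᵢ·10^(Lᵢ/10) = 2.6·10^(82.5/10) + 4.5·10^(76.3/10) + 3.7·10^(69.0/10) = 6.837e+08.
L_eq = 10·log₁₀(6.837e+08/10.8) = 78.01 dB.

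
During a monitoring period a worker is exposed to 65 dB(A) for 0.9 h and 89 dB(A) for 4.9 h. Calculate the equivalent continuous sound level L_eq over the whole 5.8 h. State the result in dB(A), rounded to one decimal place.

Weight each interval's intensity by its duration and average over T = 5.8 h:
Σ tᵢ·10^(Lᵢ/10) = 0.9·10^(65/10) + 4.9·10^(89/10) = 3.895e+09.
L_eq = 10·log₁₀(3.895e+09/5.8) = 88.27 dB(A).

88.3 dB(A)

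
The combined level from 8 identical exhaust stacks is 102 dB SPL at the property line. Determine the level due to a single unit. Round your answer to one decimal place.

8 equal contributions raise the level by 10·log₁₀ 8 = 9.031 dB, so each unit alone gives 102 − 9.031.

93.0 dB SPL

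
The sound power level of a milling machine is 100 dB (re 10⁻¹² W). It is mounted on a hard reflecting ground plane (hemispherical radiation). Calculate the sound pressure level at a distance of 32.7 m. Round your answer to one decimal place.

61.7 dB

Free-field hemispherical radiation: L_p = L_w − 10·log₁₀(2π·r²), r = 32.7 m.
2π·r² = 6719 m², 10·log₁₀ of that is 38.273 dB.
L_p = 100 − 38.273 = 61.73 dB.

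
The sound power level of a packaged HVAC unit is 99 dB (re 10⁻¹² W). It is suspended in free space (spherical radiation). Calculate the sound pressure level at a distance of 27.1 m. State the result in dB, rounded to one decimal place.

59.3 dB

Free-field spherical radiation: L_p = L_w − 10·log₁₀(4π·r²), r = 27.1 m.
4π·r² = 9229 m², 10·log₁₀ of that is 39.651 dB.
L_p = 99 − 39.651 = 59.35 dB.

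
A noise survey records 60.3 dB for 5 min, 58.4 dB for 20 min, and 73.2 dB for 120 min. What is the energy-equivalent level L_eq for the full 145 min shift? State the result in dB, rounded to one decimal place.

72.4 dB

L_eq = 10·log₁₀[(1/T)·Σ tᵢ·10^(Lᵢ/10)] with T = 145 min.
Σ tᵢ·10^(Lᵢ/10) = 5·10^(60.3/10) + 20·10^(58.4/10) + 120·10^(73.2/10) = 2.526e+09.
L_eq = 10·log₁₀(2.526e+09/145) = 72.41 dB.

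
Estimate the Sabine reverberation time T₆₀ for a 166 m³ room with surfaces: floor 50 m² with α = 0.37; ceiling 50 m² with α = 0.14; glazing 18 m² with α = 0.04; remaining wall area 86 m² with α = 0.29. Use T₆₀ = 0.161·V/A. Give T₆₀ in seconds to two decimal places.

Total absorption A = 50·0.37 + 50·0.14 + 18·0.04 + 86·0.29 = 51.16 m² sabins.
T₆₀ = 0.161·V/A = 0.161·166/51.16 = 0.522 s.

0.52 s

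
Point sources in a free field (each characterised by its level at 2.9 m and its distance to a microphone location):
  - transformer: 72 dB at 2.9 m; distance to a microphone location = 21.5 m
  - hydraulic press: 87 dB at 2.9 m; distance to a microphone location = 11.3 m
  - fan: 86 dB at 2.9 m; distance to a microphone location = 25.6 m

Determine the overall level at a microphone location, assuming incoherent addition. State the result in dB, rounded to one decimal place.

75.8 dB

First find each source's level at the receiver (point-source: −20·log₁₀(r/r_ref)), then combine on an intensity basis.
transformer: 72 − 20·log₁₀(21.5/2.9) = 72 − 17.40 = 54.60 dB.
hydraulic press: 87 − 20·log₁₀(11.3/2.9) = 87 − 11.81 = 75.19 dB.
fan: 86 − 20·log₁₀(25.6/2.9) = 86 − 18.92 = 67.08 dB.
Σ 10^(L/10) = 3.841e+07 → L_total = 10·log₁₀(3.841e+07) = 75.84 dB.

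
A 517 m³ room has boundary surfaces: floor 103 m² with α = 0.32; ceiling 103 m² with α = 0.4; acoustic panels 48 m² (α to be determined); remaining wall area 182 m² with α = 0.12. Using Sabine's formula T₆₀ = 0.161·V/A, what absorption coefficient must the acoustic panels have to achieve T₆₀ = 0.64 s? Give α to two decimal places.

From T₆₀ = 0.161·V/A, the target T₆₀ = 0.64 s needs A = 0.161·517/0.64 = 130.06 m².
Absorption from the other surfaces = 103·0.32 + 103·0.4 + 182·0.12 = 96.00 m², so the acoustic panels must supply 34.06 m² over 48 m².
α = 34.06/48 = 0.710.

0.71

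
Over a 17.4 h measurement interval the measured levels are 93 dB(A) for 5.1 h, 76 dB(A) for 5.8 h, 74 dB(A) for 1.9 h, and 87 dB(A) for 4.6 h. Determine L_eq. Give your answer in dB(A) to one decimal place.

The energy average is taken in the linear domain: L_eq = 10·log₁₀[(Σ tᵢ·10^(Lᵢ/10))/T], T = 17.4 h.
Σ tᵢ·10^(Lᵢ/10) = 5.1·10^(93/10) + 5.8·10^(76/10) + 1.9·10^(74/10) + 4.6·10^(87/10) = 1.276e+10.
L_eq = 10·log₁₀(1.276e+10/17.4) = 88.65 dB(A).

88.7 dB(A)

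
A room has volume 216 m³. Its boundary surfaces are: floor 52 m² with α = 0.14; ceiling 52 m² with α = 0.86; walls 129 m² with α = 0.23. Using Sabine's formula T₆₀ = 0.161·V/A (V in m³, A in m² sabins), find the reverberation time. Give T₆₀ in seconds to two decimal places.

0.43 s

Summing Sᵢαᵢ: 52·0.14 + 52·0.86 + 129·0.23 = 81.67 m².
T₆₀ = 0.161·V/A = 0.161·216/81.67 = 0.426 s.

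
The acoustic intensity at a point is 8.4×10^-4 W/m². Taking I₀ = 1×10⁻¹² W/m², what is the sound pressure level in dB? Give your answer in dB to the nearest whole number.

Dividing by I₀ shifts the exponent by 12: I/I₀ = 8.4×10^8.
L = 10·(0.9243 + 8) = 89.24 dB.

89 dB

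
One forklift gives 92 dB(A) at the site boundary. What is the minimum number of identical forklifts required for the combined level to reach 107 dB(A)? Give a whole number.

32

Need L₁ + 10·log₁₀ N ≥ 107, i.e. log₁₀ N ≥ 1.50.
N ≥ 10^(15.0/10) = 31.623, so N = 32.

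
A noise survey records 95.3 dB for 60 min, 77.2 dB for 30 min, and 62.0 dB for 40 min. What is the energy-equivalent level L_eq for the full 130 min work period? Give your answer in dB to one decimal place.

92.0 dB

L_eq = 10·log₁₀[(1/T)·Σ tᵢ·10^(Lᵢ/10)] with T = 130 min.
Σ tᵢ·10^(Lᵢ/10) = 60·10^(95.3/10) + 30·10^(77.2/10) + 40·10^(62.0/10) = 2.049e+11.
L_eq = 10·log₁₀(2.049e+11/130) = 91.98 dB.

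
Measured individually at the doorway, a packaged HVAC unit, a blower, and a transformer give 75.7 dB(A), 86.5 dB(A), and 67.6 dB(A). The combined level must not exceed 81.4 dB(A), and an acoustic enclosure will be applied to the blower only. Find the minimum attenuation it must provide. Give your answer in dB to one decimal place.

6.7 dB

Fixed contribution from the other sources: Σ 10^(L/10) = 10^(75.7/10) + 10^(67.6/10) = 4.291e+07 (76.33 dB(A)).
The limit corresponds to 10^(81.4/10) = 1.380e+08; subtracting the fixed part leaves 9.513e+07 for the blower, i.e. 79.78 dB(A).
So the blower must be reduced from 86.5 to 79.78 dB(A): IL = 6.72 dB.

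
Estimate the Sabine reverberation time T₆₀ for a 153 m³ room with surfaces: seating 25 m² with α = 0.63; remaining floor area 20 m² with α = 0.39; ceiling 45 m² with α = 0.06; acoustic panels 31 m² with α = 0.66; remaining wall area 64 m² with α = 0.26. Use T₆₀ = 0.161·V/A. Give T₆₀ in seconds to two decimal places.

A = Σ Sᵢαᵢ = 25·0.63 + 20·0.39 + 45·0.06 + 31·0.66 + 64·0.26 = 63.35 m².
T₆₀ = 0.161·V/A = 0.161·153/63.35 = 0.389 s.

0.39 s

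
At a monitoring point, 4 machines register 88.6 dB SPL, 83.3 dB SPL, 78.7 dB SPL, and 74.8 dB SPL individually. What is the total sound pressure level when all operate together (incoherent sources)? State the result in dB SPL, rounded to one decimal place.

90.2 dB SPL

For uncorrelated sources the intensities add, so convert each level to linear form, sum, and take 10·log₁₀ of the total.
Σ 10^(L/10) = 10^(88.6/10) + 10^(83.3/10) + 10^(78.7/10) + 10^(74.8/10) = 1.043e+09.
L_total = 10·log₁₀(1.043e+09) = 90.18 dB SPL.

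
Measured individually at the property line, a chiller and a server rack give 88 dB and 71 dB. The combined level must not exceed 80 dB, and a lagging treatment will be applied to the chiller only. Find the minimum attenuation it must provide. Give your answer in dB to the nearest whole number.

The untreated sources together contribute 10^(71/10) = 1.259e+07, i.e. 71.00 dB.
To meet 80 dB overall, the treated chiller may contribute at most 10^(80/10) − 1.259e+07 = 8.741e+07, i.e. 79.42 dB.
Required insertion loss = 88 − 79.42 = 8.58 dB.

9 dB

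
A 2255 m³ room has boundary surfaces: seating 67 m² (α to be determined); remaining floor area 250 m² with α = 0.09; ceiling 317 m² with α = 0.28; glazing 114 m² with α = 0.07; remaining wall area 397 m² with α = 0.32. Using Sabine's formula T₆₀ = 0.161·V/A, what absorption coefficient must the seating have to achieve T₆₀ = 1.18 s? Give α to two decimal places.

0.92

Required total absorption A = 0.161·2255/1.18 = 307.67 m².
Absorption from the other surfaces = 250·0.09 + 317·0.28 + 114·0.07 + 397·0.32 = 246.28 m², so the seating must supply 61.39 m² over 67 m².
α = 61.39/67 = 0.916.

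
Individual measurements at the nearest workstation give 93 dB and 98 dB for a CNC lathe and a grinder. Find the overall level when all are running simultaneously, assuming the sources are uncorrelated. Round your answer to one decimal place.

For uncorrelated sources the intensities add, so convert each level to linear form, sum, and take 10·log₁₀ of the total.
Σ 10^(L/10) = 10^(93/10) + 10^(98/10) = 8.305e+09.
L_total = 10·log₁₀(8.305e+09) = 99.19 dB.

99.2 dB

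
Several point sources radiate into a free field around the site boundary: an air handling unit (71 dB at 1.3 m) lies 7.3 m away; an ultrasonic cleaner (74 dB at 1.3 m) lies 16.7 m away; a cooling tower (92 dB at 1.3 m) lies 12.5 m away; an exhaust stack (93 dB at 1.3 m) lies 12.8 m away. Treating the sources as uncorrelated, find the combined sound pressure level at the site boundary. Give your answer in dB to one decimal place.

75.8 dB

Apply inverse-square spreading to bring every level to the receiver, then sum 10^(L/10).
air handling unit: 71 − 20·log₁₀(7.3/1.3) = 71 − 14.99 = 56.01 dB.
ultrasonic cleaner: 74 − 20·log₁₀(16.7/1.3) = 74 − 22.18 = 51.82 dB.
cooling tower: 92 − 20·log₁₀(12.5/1.3) = 92 − 19.66 = 72.34 dB.
exhaust stack: 93 − 20·log₁₀(12.8/1.3) = 93 − 19.87 = 73.13 dB.
Σ 10^(L/10) = 3.827e+07 → L_total = 10·log₁₀(3.827e+07) = 75.83 dB.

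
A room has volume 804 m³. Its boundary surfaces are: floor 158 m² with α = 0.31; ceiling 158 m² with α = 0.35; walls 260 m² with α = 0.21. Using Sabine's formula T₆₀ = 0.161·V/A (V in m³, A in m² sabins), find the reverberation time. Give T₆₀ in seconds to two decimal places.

0.81 s

Total absorption A = 158·0.31 + 158·0.35 + 260·0.21 = 158.88 m² sabins.
T₆₀ = 0.161 × 804 / 158.88 = 0.815 s.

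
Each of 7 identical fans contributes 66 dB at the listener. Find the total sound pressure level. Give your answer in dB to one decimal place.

N identical incoherent sources raise the level by 10·log₁₀ N.
L_total = 66 + 10·log₁₀(7) = 66 + 8.451 = 74.45 dB.

74.5 dB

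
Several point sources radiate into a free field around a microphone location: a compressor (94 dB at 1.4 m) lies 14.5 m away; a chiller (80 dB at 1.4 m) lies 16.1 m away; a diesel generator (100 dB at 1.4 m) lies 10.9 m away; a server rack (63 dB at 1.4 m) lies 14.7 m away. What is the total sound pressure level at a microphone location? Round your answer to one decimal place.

82.8 dB

First find each source's level at the receiver (point-source: −20·log₁₀(r/r_ref)), then combine on an intensity basis.
compressor: 94 − 20·log₁₀(14.5/1.4) = 94 − 20.30 = 73.70 dB.
chiller: 80 − 20·log₁₀(16.1/1.4) = 80 − 21.21 = 58.79 dB.
diesel generator: 100 − 20·log₁₀(10.9/1.4) = 100 − 17.83 = 82.17 dB.
server rack: 63 − 20·log₁₀(14.7/1.4) = 63 − 20.42 = 42.58 dB.
Σ 10^(L/10) = 1.892e+08 → L_total = 10·log₁₀(1.892e+08) = 82.77 dB.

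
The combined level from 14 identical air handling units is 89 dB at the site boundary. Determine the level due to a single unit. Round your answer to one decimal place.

77.5 dB

14 equal contributions raise the level by 10·log₁₀ 14 = 11.461 dB, so each unit alone gives 89 − 11.461.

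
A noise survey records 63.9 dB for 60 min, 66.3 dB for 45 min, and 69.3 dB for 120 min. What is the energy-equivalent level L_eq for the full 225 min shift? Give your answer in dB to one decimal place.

67.8 dB

L_eq = 10·log₁₀[(1/T)·Σ tᵢ·10^(Lᵢ/10)] with T = 225 min.
Σ tᵢ·10^(Lᵢ/10) = 60·10^(63.9/10) + 45·10^(66.3/10) + 120·10^(69.3/10) = 1.361e+09.
L_eq = 10·log₁₀(1.361e+09/225) = 67.82 dB.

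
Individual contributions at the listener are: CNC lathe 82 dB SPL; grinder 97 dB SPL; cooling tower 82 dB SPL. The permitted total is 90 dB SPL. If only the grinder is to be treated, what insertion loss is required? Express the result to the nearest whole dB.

Everything except the grinder sums to 10^(82/10) + 10^(82/10) = 3.170e+08 in linear terms, 85.01 dB SPL.
The limit corresponds to 10^(90/10) = 1.000e+09; subtracting the fixed part leaves 6.830e+08 for the grinder, i.e. 88.34 dB SPL.
Required insertion loss = 97 − 88.34 = 8.66 dB.

9 dB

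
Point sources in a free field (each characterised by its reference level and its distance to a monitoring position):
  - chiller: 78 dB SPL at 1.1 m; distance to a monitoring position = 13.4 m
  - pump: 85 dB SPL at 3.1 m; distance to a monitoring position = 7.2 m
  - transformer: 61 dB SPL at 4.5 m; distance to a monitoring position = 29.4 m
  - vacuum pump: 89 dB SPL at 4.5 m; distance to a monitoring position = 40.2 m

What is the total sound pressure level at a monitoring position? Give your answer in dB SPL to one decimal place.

First find each source's level at the receiver (point-source: −20·log₁₀(r/r_ref)), then combine on an intensity basis.
chiller: 78 − 20·log₁₀(13.4/1.1) = 78 − 21.71 = 56.29 dB SPL.
pump: 85 − 20·log₁₀(7.2/3.1) = 85 − 7.32 = 77.68 dB SPL.
transformer: 61 − 20·log₁₀(29.4/4.5) = 61 − 16.30 = 44.70 dB SPL.
vacuum pump: 89 − 20·log₁₀(40.2/4.5) = 89 − 19.02 = 69.98 dB SPL.
Σ 10^(L/10) = 6.903e+07 → L_total = 10·log₁₀(6.903e+07) = 78.39 dB SPL.

78.4 dB SPL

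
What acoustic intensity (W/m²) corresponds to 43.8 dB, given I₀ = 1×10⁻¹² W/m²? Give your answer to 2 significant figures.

L = 10·log₁₀(I/I₀) ⇒ I = I₀·10^(L/10) = 10⁻¹² × 10^4.38.

2.4e-08 W/m²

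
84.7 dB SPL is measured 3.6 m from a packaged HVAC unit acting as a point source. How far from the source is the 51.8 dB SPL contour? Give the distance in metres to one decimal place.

159.0 m

Point-source spreading drops the level by 20·log₁₀(r₂/r₁); inverting, r₂/r₁ = 10^(ΔL/20).
r₂ = 3.6·10^((84.7−51.8)/20) = 3.6·10^(32.9/20) = 158.97 m.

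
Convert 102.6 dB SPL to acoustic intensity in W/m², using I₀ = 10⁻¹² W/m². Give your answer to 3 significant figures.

I/I₀ = 10^(102.6/10) = 1.82e+10, so I = 1.82e+10 × 10⁻¹² W/m².

0.0182 W/m²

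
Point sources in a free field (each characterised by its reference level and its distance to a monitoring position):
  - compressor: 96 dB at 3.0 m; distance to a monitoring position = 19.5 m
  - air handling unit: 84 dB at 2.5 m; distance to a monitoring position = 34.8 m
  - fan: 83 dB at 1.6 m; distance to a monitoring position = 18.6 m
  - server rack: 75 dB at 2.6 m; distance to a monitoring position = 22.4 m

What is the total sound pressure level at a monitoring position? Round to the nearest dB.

Apply inverse-square spreading to bring every level to the receiver, then sum 10^(L/10).
compressor: 96 − 20·log₁₀(19.5/3.0) = 96 − 16.26 = 79.74 dB.
air handling unit: 84 − 20·log₁₀(34.8/2.5) = 84 − 22.87 = 61.13 dB.
fan: 83 − 20·log₁₀(18.6/1.6) = 83 − 21.31 = 61.69 dB.
server rack: 75 − 20·log₁₀(22.4/2.6) = 75 − 18.71 = 56.29 dB.
Σ 10^(L/10) = 9.743e+07 → L_total = 10·log₁₀(9.743e+07) = 79.89 dB.

80 dB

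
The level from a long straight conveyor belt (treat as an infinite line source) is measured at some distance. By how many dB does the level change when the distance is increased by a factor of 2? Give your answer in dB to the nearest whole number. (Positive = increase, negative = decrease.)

-3 dB

With cylindrical spreading the level changes by −10·log₁₀(r₂/r₁).
ΔL = −10·log₁₀(2) = -3.01 dB.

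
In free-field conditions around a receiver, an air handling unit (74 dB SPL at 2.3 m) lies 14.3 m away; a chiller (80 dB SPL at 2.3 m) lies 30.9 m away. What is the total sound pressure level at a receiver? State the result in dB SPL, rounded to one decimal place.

Apply inverse-square spreading to bring every level to the receiver, then sum 10^(L/10).
air handling unit: 74 − 20·log₁₀(14.3/2.3) = 74 − 15.87 = 58.13 dB SPL.
chiller: 80 − 20·log₁₀(30.9/2.3) = 80 − 22.56 = 57.44 dB SPL.
Σ 10^(L/10) = 1.204e+06 → L_total = 10·log₁₀(1.204e+06) = 60.81 dB SPL.

60.8 dB SPL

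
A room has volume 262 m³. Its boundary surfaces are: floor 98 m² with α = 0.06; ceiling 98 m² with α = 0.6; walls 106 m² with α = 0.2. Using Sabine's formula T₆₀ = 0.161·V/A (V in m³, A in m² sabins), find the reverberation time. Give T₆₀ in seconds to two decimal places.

Summing Sᵢαᵢ: 98·0.06 + 98·0.6 + 106·0.2 = 85.88 m².
T₆₀ = 0.161·V/A = 0.161·262/85.88 = 0.491 s.

0.49 s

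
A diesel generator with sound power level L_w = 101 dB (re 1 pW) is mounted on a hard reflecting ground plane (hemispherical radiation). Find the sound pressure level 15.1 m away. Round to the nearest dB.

L_p = L_w − 10·log₁₀(2π·r²) with r = 15.1 m.
2π·r² = 1433 m², 10·log₁₀ of that is 31.561 dB.
L_p = 101 − 31.561 = 69.44 dB.

69 dB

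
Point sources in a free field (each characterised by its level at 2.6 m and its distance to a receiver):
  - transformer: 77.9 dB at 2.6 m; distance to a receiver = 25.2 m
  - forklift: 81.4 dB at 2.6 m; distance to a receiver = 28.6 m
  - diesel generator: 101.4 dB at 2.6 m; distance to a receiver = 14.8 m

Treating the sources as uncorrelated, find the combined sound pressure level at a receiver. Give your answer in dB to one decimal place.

86.3 dB

Propagate each source to the receiver with L = L_ref − 20·log₁₀(r/r_ref), then add intensities.
transformer: 77.9 − 20·log₁₀(25.2/2.6) = 77.9 − 19.73 = 58.17 dB.
forklift: 81.4 − 20·log₁₀(28.6/2.6) = 81.4 − 20.83 = 60.57 dB.
diesel generator: 101.4 − 20·log₁₀(14.8/2.6) = 101.4 − 15.11 = 86.29 dB.
Σ 10^(L/10) = 4.278e+08 → L_total = 10·log₁₀(4.278e+08) = 86.31 dB.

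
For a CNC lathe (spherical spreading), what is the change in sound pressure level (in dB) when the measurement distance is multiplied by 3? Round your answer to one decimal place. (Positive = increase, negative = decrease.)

-9.5 dB

Point-source spreading: ΔL = −20·log₁₀(r₂/r₁).
ΔL = −20·log₁₀(3) = -9.54 dB.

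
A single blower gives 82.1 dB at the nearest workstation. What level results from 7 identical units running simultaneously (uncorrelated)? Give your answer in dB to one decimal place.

90.6 dB

With 7 equal, uncorrelated contributions the intensity is 7× that of one unit, giving a rise of 10·log₁₀ 7.
L_total = 82.1 + 10·log₁₀(7) = 82.1 + 8.451 = 90.55 dB.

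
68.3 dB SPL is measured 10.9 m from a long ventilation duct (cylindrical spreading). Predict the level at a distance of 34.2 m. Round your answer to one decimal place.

63.3 dB SPL

For a line source, L₂ = L₁ − 10·log₁₀(r₂/r₁).
L₂ = 68.3 − 10·log₁₀(34.2/10.9) = 68.3 − 4.966 = 63.33 dB SPL.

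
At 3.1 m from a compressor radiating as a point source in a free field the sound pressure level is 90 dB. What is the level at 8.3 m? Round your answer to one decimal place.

81.4 dB

Spherical spreading from a point source gives a 20·log₁₀(r₂/r₁) drop.
L₂ = 90 − 20·log₁₀(8.3/3.1) = 90 − 8.554 = 81.45 dB.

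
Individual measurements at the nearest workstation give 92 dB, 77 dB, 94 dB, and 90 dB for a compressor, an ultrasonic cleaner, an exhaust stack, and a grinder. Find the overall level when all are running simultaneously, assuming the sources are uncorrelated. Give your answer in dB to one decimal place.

97.1 dB

For uncorrelated sources the intensities add, so convert each level to linear form, sum, and take 10·log₁₀ of the total.
Σ 10^(L/10) = 10^(92/10) + 10^(77/10) + 10^(94/10) + 10^(90/10) = 5.147e+09.
L_total = 10·log₁₀(5.147e+09) = 97.12 dB.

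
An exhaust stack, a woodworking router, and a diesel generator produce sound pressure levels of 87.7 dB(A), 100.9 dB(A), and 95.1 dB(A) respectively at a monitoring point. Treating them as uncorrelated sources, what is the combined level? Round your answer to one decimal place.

For uncorrelated sources the intensities add, so convert each level to linear form, sum, and take 10·log₁₀ of the total.
Σ 10^(L/10) = 10^(87.7/10) + 10^(100.9/10) + 10^(95.1/10) = 1.613e+10.
L_total = 10·log₁₀(1.613e+10) = 102.08 dB(A).

102.1 dB(A)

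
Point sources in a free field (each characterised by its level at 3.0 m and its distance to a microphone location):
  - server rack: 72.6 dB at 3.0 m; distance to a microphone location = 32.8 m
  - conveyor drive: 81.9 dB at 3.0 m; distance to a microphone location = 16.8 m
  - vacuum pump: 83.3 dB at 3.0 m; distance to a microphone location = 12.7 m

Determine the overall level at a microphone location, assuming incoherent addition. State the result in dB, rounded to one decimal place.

72.3 dB

Propagate each source to the receiver with L = L_ref − 20·log₁₀(r/r_ref), then add intensities.
server rack: 72.6 − 20·log₁₀(32.8/3.0) = 72.6 − 20.78 = 51.82 dB.
conveyor drive: 81.9 − 20·log₁₀(16.8/3.0) = 81.9 − 14.96 = 66.94 dB.
vacuum pump: 83.3 − 20·log₁₀(12.7/3.0) = 83.3 − 12.53 = 70.77 dB.
Σ 10^(L/10) = 1.702e+07 → L_total = 10·log₁₀(1.702e+07) = 72.31 dB.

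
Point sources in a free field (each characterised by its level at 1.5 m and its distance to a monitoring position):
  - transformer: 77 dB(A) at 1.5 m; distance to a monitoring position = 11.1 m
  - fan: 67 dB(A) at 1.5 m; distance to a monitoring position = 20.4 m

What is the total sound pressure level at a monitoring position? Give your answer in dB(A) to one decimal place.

First find each source's level at the receiver (point-source: −20·log₁₀(r/r_ref)), then combine on an intensity basis.
transformer: 77 − 20·log₁₀(11.1/1.5) = 77 − 17.38 = 59.62 dB(A).
fan: 67 − 20·log₁₀(20.4/1.5) = 67 − 22.67 = 44.33 dB(A).
Σ 10^(L/10) = 9.423e+05 → L_total = 10·log₁₀(9.423e+05) = 59.74 dB(A).

59.7 dB(A)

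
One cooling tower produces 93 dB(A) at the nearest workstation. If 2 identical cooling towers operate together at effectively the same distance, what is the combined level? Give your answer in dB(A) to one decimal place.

L_total = L₁ + 10·log₁₀ N for N identical incoherent sources.
L_total = 93 + 10·log₁₀(2) = 93 + 3.010 = 96.01 dB(A).

96.0 dB(A)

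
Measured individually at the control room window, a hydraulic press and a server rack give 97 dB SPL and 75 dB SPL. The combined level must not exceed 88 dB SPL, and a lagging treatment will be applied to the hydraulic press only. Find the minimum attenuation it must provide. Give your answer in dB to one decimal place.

The untreated sources together contribute 10^(75/10) = 3.162e+07, i.e. 75.00 dB SPL.
The limit corresponds to 10^(88/10) = 6.310e+08; subtracting the fixed part leaves 5.993e+08 for the hydraulic press, i.e. 87.78 dB SPL.
So the hydraulic press must be reduced from 97 to 87.78 dB SPL: IL = 9.22 dB.

9.2 dB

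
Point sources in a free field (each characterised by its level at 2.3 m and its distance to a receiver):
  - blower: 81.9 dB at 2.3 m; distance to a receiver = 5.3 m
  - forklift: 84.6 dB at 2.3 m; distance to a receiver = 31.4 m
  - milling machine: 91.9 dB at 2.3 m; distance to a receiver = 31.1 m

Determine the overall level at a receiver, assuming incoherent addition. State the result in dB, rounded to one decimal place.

75.9 dB

First find each source's level at the receiver (point-source: −20·log₁₀(r/r_ref)), then combine on an intensity basis.
blower: 81.9 − 20·log₁₀(5.3/2.3) = 81.9 − 7.25 = 74.65 dB.
forklift: 84.6 − 20·log₁₀(31.4/2.3) = 84.6 − 22.70 = 61.90 dB.
milling machine: 91.9 − 20·log₁₀(31.1/2.3) = 91.9 − 22.62 = 69.28 dB.
Σ 10^(L/10) = 3.919e+07 → L_total = 10·log₁₀(3.919e+07) = 75.93 dB.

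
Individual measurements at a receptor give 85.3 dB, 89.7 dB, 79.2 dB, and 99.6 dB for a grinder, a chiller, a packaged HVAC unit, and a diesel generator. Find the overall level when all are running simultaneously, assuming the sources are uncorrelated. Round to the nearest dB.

100 dB

Incoherent sources combine by intensity addition: L_total = 10·log₁₀(Σ 10^(L_i/10)).
Σ 10^(L/10) = 10^(85.3/10) + 10^(89.7/10) + 10^(79.2/10) + 10^(99.6/10) = 1.048e+10.
L_total = 10·log₁₀(1.048e+10) = 100.20 dB.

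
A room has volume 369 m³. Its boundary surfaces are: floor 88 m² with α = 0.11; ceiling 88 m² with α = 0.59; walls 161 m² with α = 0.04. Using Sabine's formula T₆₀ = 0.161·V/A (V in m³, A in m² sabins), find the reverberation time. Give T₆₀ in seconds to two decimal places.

A = Σ Sᵢαᵢ = 88·0.11 + 88·0.59 + 161·0.04 = 68.04 m².
T₆₀ = 0.161 × 369 / 68.04 = 0.873 s.

0.87 s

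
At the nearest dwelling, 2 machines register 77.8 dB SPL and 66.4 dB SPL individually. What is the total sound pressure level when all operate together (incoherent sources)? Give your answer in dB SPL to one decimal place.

For uncorrelated sources the intensities add, so convert each level to linear form, sum, and take 10·log₁₀ of the total.
Σ 10^(L/10) = 10^(77.8/10) + 10^(66.4/10) = 6.462e+07.
L_total = 10·log₁₀(6.462e+07) = 78.10 dB SPL.

78.1 dB SPL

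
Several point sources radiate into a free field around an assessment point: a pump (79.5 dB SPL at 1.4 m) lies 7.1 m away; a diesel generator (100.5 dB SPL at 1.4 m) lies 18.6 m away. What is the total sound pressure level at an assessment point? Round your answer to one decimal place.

Apply inverse-square spreading to bring every level to the receiver, then sum 10^(L/10).
pump: 79.5 − 20·log₁₀(7.1/1.4) = 79.5 − 14.10 = 65.40 dB SPL.
diesel generator: 100.5 − 20·log₁₀(18.6/1.4) = 100.5 − 22.47 = 78.03 dB SPL.
Σ 10^(L/10) = 6.703e+07 → L_total = 10·log₁₀(6.703e+07) = 78.26 dB SPL.

78.3 dB SPL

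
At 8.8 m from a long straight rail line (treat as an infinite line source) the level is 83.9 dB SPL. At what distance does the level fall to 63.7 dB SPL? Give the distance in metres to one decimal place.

The 20.2 dB drop corresponds to a distance ratio of 10^(20.2/10) for a line source.
r₂ = 8.8·10^((83.9−63.7)/10) = 8.8·10^(20.2/10) = 921.47 m.

921.5 m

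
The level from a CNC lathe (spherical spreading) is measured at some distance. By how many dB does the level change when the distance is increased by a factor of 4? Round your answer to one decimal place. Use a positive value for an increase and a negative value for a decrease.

A point source loses 6 dB per doubling of distance; generally ΔL = −20·log₁₀(r₂/r₁).
ΔL = −20·log₁₀(4) = -12.04 dB.

-12.0 dB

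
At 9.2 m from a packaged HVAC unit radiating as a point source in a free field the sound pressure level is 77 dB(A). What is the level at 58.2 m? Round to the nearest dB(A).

61 dB(A)

Point-source attenuation: ΔL = 20·log₁₀(r₂/r₁) = 20·log₁₀(58.2/9.2) = 16.023 dB.
L₂ = 77 − 20·log₁₀(58.2/9.2) = 77 − 16.023 = 60.98 dB(A).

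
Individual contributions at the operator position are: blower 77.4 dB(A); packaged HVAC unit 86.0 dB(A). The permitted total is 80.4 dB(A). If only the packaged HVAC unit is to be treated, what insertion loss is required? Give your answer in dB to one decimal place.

8.6 dB

Everything except the packaged HVAC unit sums to 10^(77.4/10) = 5.495e+07 in linear terms, 77.40 dB(A).
The limit corresponds to 10^(80.4/10) = 1.096e+08; subtracting the fixed part leaves 5.469e+07 for the packaged HVAC unit, i.e. 77.38 dB(A).
Required insertion loss = 86.0 − 77.38 = 8.62 dB.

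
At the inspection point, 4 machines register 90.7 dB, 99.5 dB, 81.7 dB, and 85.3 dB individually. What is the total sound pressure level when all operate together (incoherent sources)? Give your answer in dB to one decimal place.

100.2 dB

For uncorrelated sources the intensities add, so convert each level to linear form, sum, and take 10·log₁₀ of the total.
Σ 10^(L/10) = 10^(90.7/10) + 10^(99.5/10) + 10^(81.7/10) + 10^(85.3/10) = 1.057e+10.
L_total = 10·log₁₀(1.057e+10) = 100.24 dB.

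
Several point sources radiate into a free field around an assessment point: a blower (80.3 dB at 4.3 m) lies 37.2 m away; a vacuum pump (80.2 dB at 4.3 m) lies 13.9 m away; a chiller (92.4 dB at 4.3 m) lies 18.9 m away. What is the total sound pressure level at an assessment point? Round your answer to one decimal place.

Apply inverse-square spreading to bring every level to the receiver, then sum 10^(L/10).
blower: 80.3 − 20·log₁₀(37.2/4.3) = 80.3 − 18.74 = 61.56 dB.
vacuum pump: 80.2 − 20·log₁₀(13.9/4.3) = 80.2 − 10.19 = 70.01 dB.
chiller: 92.4 − 20·log₁₀(18.9/4.3) = 92.4 − 12.86 = 79.54 dB.
Σ 10^(L/10) = 1.014e+08 → L_total = 10·log₁₀(1.014e+08) = 80.06 dB.

80.1 dB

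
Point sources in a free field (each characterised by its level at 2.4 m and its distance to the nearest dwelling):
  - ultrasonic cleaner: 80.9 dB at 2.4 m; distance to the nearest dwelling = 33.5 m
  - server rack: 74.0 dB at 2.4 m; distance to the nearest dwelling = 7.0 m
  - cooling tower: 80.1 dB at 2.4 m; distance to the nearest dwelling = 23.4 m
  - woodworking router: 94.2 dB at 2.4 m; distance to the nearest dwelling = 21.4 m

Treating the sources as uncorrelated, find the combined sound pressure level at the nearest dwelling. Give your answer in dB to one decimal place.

75.8 dB

Propagate each source to the receiver with L = L_ref − 20·log₁₀(r/r_ref), then add intensities.
ultrasonic cleaner: 80.9 − 20·log₁₀(33.5/2.4) = 80.9 − 22.90 = 58.00 dB.
server rack: 74.0 − 20·log₁₀(7.0/2.4) = 74.0 − 9.30 = 64.70 dB.
cooling tower: 80.1 − 20·log₁₀(23.4/2.4) = 80.1 − 19.78 = 60.32 dB.
woodworking router: 94.2 − 20·log₁₀(21.4/2.4) = 94.2 − 19.00 = 75.20 dB.
Σ 10^(L/10) = 3.774e+07 → L_total = 10·log₁₀(3.774e+07) = 75.77 dB.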